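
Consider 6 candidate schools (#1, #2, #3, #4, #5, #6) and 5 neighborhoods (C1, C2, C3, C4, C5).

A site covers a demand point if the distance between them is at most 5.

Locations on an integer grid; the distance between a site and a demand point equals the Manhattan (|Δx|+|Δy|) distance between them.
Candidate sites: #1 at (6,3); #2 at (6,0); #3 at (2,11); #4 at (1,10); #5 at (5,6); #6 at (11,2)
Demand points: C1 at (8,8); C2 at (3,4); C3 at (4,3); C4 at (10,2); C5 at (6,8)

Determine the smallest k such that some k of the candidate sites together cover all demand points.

Coverage sets (demand points within 5 of each site):
  #1: {C2, C3, C4, C5}
  #2: {C3}
  #3: {}
  #4: {}
  #5: {C1, C2, C3, C5}
  #6: {C4}
No single site covers all 5 demand points.
But {#1, #5} covers everything, so the minimum is 2.

2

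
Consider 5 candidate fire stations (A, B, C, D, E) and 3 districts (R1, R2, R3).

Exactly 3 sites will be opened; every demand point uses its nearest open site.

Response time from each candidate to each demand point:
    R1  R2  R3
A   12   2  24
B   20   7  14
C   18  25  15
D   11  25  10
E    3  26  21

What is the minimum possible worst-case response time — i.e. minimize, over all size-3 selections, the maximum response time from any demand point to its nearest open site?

10

Open {A, D, E}.
  Farthest demand point is R3 at response time 10 (to D); all others are ≤ 10.
With {B, D, E} the worst case is 10.
With {A, B, D} the worst case is 11.
No size-3 selection achieves below 10.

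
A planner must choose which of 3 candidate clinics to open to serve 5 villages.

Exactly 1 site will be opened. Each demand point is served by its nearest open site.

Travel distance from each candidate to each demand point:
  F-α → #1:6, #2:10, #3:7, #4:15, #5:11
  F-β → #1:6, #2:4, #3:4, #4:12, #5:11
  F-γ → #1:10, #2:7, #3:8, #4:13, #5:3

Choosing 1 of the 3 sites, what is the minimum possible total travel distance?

37

Open {F-β}.
  #1→F-β 6, #2→F-β 4, #3→F-β 4, #4→F-β 12, #5→F-β 11  ⇒ total 37.
Compare {F-γ}: total 41.
Compare {F-α}: total 49.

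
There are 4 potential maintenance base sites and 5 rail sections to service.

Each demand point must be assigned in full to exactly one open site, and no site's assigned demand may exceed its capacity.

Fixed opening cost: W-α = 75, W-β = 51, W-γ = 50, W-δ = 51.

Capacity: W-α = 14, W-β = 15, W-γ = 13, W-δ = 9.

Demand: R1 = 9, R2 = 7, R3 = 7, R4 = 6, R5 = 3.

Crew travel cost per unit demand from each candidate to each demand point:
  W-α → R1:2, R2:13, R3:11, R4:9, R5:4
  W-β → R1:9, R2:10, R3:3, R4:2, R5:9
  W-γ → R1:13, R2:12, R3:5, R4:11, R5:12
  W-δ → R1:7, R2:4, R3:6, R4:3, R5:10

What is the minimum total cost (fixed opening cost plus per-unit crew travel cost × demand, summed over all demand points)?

268

Open {W-α, W-β, W-δ}; cheapest assignment that respects the capacities:
  W-α (cap 14, load 12): R1, R5 — cost 9×2 + 3×4 = 30
  W-β (cap 15, load 13): R3, R4 — cost 7×3 + 6×2 = 33
  W-δ (cap 9, load 7): R2 — cost 7×4 = 28
  Shipping 91, fixed 177 → total 268.
  Any other capacity-feasible assignment to {W-α, W-β, W-δ} ships for at least 91.
Compare {W-α, W-β, W-γ, W-δ}: its best feasible assignment gives total 318.
Compare {W-α, W-β, W-γ}: its best feasible assignment gives total 323.
Every other set of open sites that can feasibly serve all demand totals ≥ 318 even under its best assignment. Minimum: 268.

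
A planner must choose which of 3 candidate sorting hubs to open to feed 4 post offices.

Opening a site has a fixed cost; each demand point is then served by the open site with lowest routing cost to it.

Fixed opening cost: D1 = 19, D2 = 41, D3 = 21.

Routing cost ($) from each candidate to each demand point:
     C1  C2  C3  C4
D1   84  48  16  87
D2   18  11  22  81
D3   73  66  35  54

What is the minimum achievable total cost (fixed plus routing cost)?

Open {D2, D3}: assign each demand point to its cheapest open site.
  C1→D2 18, C2→D2 11, C3→D2 22, C4→D3 54
  routing cost 105, fixed 62 → total 167.
Compare {D2}: routing cost 132 + fixed 41 = 173.
Compare {D1, D2, D3}: routing cost 99 + fixed 81 = 180.
Compare {D1, D2}: routing cost 126 + fixed 60 = 186.
All other subsets cost ≥ 173. Minimum total cost: 167.

167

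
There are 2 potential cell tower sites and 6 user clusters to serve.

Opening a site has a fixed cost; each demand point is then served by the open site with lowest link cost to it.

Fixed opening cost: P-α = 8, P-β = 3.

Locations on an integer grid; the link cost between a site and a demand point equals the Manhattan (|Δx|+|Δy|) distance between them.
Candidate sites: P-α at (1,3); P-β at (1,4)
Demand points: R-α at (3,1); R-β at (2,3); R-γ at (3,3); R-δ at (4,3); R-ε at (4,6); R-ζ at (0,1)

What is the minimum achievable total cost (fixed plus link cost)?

Open {P-β}: assign each demand point to its cheapest open site.
  R-α→P-β 5, R-β→P-β 2, R-γ→P-β 3, R-δ→P-β 4, R-ε→P-β 5, R-ζ→P-β 4
  link cost 23, fixed 3 → total 26.
Compare {P-α}: link cost 19 + fixed 8 = 27.
Compare {P-α, P-β}: link cost 18 + fixed 11 = 29.

26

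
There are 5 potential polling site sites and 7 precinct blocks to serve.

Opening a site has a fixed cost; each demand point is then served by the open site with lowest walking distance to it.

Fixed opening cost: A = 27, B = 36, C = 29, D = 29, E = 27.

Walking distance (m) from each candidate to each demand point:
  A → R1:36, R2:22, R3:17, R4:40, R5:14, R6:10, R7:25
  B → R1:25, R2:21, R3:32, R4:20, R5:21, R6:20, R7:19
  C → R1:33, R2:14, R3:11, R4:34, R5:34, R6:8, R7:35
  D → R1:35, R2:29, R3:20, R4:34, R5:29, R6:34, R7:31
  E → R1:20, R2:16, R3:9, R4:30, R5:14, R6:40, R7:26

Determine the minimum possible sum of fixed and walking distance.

177

Open {C, E}: assign each demand point to its cheapest open site.
  R1→E 20, R2→C 14, R3→E 9, R4→E 30, R5→E 14, R6→C 8, R7→E 26
  walking distance 121, fixed 56 → total 177.
Compare {A, E}: walking distance 124 + fixed 54 = 178.
Compare {B, E}: walking distance 118 + fixed 63 = 181.
Compare {E}: walking distance 155 + fixed 27 = 182.
All other subsets cost ≥ 178. Minimum total cost: 177.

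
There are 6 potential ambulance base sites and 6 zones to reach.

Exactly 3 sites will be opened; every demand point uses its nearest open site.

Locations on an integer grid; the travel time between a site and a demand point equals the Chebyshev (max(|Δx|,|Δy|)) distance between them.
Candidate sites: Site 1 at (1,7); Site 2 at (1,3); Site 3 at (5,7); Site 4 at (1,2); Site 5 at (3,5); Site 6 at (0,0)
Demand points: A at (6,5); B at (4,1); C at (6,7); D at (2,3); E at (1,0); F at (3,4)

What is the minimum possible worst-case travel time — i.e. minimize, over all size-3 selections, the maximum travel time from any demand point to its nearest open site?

Open {Site 1, Site 2, Site 3}.
  Farthest demand point is B at travel time 3 (to Site 2); all others are ≤ 3.
With {Site 1, Site 2, Site 5} the worst case is 3.
With {Site 1, Site 3, Site 4} the worst case is 3.
No size-3 selection achieves below 3.

3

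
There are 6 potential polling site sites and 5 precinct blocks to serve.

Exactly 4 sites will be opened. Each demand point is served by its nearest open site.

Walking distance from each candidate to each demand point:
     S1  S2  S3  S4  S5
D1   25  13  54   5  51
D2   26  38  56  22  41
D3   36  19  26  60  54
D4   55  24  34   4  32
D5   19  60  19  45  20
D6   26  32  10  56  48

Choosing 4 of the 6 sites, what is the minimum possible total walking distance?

Open {D1, D4, D5, D6}.
  S1→D5 19, S2→D1 13, S3→D6 10, S4→D4 4, S5→D5 20  ⇒ total 66.
Compare {D1, D2, D5, D6}: total 67.
Compare {D1, D3, D5, D6}: total 67.
No size-4 selection does better; minimum is 66.

66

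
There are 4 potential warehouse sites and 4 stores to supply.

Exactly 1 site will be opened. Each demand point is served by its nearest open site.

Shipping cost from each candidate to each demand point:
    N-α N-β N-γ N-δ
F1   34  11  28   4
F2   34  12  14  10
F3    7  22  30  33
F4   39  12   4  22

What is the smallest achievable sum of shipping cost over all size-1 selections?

70

Open {F2}.
  N-α→F2 34, N-β→F2 12, N-γ→F2 14, N-δ→F2 10  ⇒ total 70.
Compare {F1}: total 77.
Compare {F4}: total 77.
No size-1 selection does better; minimum is 70.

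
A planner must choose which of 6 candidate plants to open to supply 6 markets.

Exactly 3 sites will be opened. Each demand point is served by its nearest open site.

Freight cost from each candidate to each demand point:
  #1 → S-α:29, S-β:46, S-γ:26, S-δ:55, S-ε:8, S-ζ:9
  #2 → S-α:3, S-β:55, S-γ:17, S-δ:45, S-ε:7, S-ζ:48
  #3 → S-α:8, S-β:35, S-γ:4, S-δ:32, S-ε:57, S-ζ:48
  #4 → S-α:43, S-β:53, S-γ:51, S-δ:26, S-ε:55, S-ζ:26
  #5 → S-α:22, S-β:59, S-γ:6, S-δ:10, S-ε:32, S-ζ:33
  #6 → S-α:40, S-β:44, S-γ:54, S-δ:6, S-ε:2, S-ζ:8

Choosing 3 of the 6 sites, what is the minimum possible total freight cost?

58

Open {#2, #3, #6}.
  S-α→#2 3, S-β→#3 35, S-γ→#3 4, S-δ→#6 6, S-ε→#6 2, S-ζ→#6 8  ⇒ total 58.
Compare {#1, #3, #6}: total 63.
Compare {#3, #4, #6}: total 63.
No size-3 selection does better; minimum is 58.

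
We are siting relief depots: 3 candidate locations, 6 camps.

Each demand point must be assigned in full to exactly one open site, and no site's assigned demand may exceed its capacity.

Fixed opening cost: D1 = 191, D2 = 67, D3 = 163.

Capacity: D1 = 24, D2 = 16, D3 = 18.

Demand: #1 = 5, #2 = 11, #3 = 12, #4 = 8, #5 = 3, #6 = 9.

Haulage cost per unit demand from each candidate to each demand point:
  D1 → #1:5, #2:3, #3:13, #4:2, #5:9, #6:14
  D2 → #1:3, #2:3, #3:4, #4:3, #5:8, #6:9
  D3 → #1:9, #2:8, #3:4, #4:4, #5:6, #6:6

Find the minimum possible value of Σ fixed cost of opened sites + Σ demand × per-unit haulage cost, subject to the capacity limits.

615

Open {D1, D2, D3}; cheapest assignment that respects the capacities:
  D1 (cap 24, load 24): #1, #2, #4 — cost 5×5 + 11×3 + 8×2 = 74
  D2 (cap 16, load 12): #3 — cost 12×4 = 48
  D3 (cap 18, load 12): #5, #6 — cost 3×6 + 9×6 = 72
  Shipping 194, fixed 421 → total 615.
  Any other capacity-feasible assignment to {D1, D2, D3} ships for at least 194.
Total demand is 48 and no other set of sites has combined capacity ≥ 48, so {D1, D2, D3} is the only feasible choice of open sites. Minimum: 615.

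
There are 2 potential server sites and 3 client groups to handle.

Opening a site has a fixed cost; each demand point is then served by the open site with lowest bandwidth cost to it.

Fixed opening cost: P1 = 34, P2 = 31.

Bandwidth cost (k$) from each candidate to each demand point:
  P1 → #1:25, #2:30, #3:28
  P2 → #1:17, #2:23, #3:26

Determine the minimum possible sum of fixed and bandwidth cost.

Open {P2}: assign each demand point to its cheapest open site.
  #1→P2 17, #2→P2 23, #3→P2 26
  bandwidth cost 66, fixed 31 → total 97.
Compare {P1}: bandwidth cost 83 + fixed 34 = 117.
Compare {P1, P2}: bandwidth cost 66 + fixed 65 = 131.

97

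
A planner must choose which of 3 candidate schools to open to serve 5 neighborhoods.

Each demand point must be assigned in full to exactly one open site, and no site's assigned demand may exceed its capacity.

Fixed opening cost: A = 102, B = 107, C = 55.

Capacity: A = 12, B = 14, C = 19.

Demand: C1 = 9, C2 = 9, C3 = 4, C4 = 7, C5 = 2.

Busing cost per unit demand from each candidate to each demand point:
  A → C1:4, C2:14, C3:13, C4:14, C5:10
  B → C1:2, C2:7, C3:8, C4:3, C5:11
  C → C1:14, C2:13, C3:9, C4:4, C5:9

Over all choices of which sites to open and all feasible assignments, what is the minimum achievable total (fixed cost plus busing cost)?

375

Open {B, C}; cheapest assignment that respects the capacities:
  B (cap 14, load 13): C1, C3 — cost 9×2 + 4×8 = 50
  C (cap 19, load 18): C2, C4, C5 — cost 9×13 + 7×4 + 2×9 = 163
  Shipping 213, fixed 162 → total 375.
  Any other capacity-feasible assignment to {B, C} ships for at least 213.
Compare {A, B, C}: its best feasible assignment gives total 441.
Every other set of open sites that can feasibly serve all demand totals ≥ 441 even under its best assignment. Minimum: 375.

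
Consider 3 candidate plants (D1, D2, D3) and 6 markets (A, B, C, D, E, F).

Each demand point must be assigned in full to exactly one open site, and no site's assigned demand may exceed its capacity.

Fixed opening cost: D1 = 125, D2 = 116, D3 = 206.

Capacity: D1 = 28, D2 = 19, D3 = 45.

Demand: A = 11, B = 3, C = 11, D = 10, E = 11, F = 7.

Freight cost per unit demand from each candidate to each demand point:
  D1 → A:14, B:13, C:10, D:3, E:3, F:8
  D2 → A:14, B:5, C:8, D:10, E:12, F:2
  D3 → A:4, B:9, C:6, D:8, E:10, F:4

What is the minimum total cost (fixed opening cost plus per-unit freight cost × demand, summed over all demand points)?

559

Open {D1, D3}; cheapest assignment that respects the capacities:
  D1 (cap 28, load 21): D, E — cost 10×3 + 11×3 = 63
  D3 (cap 45, load 32): A, B, C, F — cost 11×4 + 3×9 + 11×6 + 7×4 = 165
  Shipping 228, fixed 331 → total 559.
  Any other capacity-feasible assignment to {D1, D3} ships for at least 228.
Compare {D1, D2, D3}: its best feasible assignment gives total 649.
Compare {D2, D3}: its best feasible assignment gives total 651.
Every other set of open sites that can feasibly serve all demand totals ≥ 649 even under its best assignment. Minimum: 559.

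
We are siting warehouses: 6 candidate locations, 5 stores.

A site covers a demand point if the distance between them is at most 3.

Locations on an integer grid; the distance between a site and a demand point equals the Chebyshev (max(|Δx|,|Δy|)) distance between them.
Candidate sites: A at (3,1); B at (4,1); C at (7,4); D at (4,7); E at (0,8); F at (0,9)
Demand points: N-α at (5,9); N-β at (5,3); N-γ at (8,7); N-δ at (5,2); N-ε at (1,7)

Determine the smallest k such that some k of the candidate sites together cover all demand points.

2

Coverage sets (demand points within 3 of each site):
  A: {N-β, N-δ}
  B: {N-β, N-δ}
  C: {N-β, N-γ, N-δ}
  D: {N-α, N-ε}
  E: {N-ε}
  F: {N-ε}
No single site covers all 5 demand points.
But {C, D} covers everything, so the minimum is 2.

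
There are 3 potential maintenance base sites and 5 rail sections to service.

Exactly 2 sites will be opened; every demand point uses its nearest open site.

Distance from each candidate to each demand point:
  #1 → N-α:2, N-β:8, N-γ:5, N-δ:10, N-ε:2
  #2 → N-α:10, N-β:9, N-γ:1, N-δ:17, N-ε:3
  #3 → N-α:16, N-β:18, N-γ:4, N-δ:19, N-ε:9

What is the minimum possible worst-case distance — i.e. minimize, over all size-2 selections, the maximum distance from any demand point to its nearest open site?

Open {#1, #2}.
  Farthest demand point is N-δ at distance 10 (to #1); all others are ≤ 10.
With {#1, #3} the worst case is 10.
With {#2, #3} the worst case is 17.
No size-2 selection achieves below 10.

10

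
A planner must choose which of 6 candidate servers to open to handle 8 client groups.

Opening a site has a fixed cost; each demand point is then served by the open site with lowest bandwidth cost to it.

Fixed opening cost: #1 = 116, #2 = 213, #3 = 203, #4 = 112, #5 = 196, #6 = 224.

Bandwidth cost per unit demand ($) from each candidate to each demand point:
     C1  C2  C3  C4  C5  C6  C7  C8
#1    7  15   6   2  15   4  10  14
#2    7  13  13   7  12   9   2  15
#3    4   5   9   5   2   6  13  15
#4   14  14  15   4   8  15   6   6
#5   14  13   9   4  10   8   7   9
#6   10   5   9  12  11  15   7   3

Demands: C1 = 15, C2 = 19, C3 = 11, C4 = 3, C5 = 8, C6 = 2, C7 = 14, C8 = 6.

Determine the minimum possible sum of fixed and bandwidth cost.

729

Open {#3, #4}: assign each demand point to its cheapest open site.
  C1→#3 15×4=60, C2→#3 19×5=95, C3→#3 11×9=99, C4→#4 3×4=12, C5→#3 8×2=16, C6→#3 2×6=12, C7→#4 14×6=84, C8→#4 6×6=36
  bandwidth cost 414, fixed 315 → total 729.
Compare {#3}: bandwidth cost 569 + fixed 203 = 772.
Compare {#1, #3}: bandwidth cost 475 + fixed 319 = 794.
Compare {#1, #3, #4}: bandwidth cost 371 + fixed 431 = 802.
All other subsets cost ≥ 772. Minimum total cost: 729.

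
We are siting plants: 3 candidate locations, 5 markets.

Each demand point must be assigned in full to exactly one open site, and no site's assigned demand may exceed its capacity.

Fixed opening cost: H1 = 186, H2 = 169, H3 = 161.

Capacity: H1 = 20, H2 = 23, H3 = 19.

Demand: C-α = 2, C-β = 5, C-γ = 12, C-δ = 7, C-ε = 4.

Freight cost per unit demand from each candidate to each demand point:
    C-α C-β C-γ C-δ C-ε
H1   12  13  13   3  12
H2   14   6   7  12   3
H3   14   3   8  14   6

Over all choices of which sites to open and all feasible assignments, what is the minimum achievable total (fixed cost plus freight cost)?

Open {H1, H2}; cheapest assignment that respects the capacities:
  H1 (cap 20, load 9): C-α, C-δ — cost 2×12 + 7×3 = 45
  H2 (cap 23, load 21): C-β, C-γ, C-ε — cost 5×6 + 12×7 + 4×3 = 126
  Shipping 171, fixed 355 → total 526.
  Any other capacity-feasible assignment to {H1, H2} ships for at least 171.
Compare {H1, H3}: its best feasible assignment gives total 551.
Compare {H2, H3}: its best feasible assignment gives total 553.
Every other set of open sites that can feasibly serve all demand totals ≥ 551 even under its best assignment. Minimum: 526.

526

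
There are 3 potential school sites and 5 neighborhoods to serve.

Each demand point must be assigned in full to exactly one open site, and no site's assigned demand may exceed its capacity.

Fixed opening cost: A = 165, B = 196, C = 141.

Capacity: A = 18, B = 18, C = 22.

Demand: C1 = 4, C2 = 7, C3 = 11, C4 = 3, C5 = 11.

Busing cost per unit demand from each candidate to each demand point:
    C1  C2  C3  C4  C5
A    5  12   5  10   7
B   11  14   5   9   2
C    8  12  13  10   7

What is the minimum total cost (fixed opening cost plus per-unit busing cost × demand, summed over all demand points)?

572

Open {A, C}; cheapest assignment that respects the capacities:
  A (cap 18, load 18): C1, C3, C4 — cost 4×5 + 11×5 + 3×10 = 105
  C (cap 22, load 18): C2, C5 — cost 7×12 + 11×7 = 161
  Shipping 266, fixed 306 → total 572.
  Any other capacity-feasible assignment to {A, C} ships for at least 266.
Compare {A, B}: its best feasible assignment gives total 586.
Compare {B, C}: its best feasible assignment gives total 612.
Every other set of open sites that can feasibly serve all demand totals ≥ 586 even under its best assignment. Minimum: 572.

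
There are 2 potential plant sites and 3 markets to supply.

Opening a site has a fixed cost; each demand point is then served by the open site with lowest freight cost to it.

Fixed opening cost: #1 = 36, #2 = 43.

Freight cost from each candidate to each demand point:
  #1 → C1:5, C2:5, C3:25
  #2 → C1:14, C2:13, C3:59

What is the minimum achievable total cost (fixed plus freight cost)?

Open {#1}: assign each demand point to its cheapest open site.
  C1→#1 5, C2→#1 5, C3→#1 25
  freight cost 35, fixed 36 → total 71.
Compare {#1, #2}: freight cost 35 + fixed 79 = 114.
Compare {#2}: freight cost 86 + fixed 43 = 129.

71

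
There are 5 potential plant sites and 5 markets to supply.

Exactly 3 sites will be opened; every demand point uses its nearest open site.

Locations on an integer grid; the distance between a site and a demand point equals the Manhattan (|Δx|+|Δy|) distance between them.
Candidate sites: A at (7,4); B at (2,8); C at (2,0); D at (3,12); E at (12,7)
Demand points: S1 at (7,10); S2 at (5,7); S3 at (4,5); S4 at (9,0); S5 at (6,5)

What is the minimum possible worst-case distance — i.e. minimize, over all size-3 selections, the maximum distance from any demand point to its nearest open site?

Open {A, B, C}.
  Farthest demand point is S1 at distance 6 (to A); all others are ≤ 6.
With {A, B, D} the worst case is 6.
With {A, B, E} the worst case is 6.
No size-3 selection achieves below 6.

6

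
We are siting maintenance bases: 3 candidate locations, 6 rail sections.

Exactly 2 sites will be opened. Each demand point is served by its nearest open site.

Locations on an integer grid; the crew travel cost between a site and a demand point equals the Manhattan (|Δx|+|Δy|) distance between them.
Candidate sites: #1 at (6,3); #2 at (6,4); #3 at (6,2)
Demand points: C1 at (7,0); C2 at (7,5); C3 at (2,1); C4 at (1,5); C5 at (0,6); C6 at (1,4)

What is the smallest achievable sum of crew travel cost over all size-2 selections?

Open {#2, #3}.
  C1→#3 3, C2→#2 2, C3→#3 5, C4→#2 6, C5→#2 8, C6→#2 5  ⇒ total 29.
Compare {#1, #2}: total 31.
Compare {#1, #3}: total 33.

29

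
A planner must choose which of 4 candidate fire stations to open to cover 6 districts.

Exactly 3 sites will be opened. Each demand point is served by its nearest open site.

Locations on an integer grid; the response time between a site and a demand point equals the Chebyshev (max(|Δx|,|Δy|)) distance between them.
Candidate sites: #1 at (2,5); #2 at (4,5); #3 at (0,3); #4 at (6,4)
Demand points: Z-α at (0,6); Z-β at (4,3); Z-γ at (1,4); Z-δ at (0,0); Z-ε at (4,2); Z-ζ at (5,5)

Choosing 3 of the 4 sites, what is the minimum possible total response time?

11

Open {#1, #3, #4}.
  Z-α→#1 2, Z-β→#1 2, Z-γ→#1 1, Z-δ→#3 3, Z-ε→#4 2, Z-ζ→#4 1  ⇒ total 11.
Compare {#1, #2, #3}: total 12.
Compare {#2, #3, #4}: total 12.
No size-3 selection does better; minimum is 11.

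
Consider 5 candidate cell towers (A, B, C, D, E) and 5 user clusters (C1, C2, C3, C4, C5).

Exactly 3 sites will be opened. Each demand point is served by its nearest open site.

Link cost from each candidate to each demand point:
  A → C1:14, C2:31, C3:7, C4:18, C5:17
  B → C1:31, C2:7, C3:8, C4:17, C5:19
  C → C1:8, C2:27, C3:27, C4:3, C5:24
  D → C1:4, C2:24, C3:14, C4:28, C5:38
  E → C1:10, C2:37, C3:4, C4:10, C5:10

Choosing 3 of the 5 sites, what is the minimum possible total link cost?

Open {B, C, E}.
  C1→C 8, C2→B 7, C3→E 4, C4→C 3, C5→E 10  ⇒ total 32.
Compare {B, D, E}: total 35.
Compare {A, B, E}: total 41.
No size-3 selection does better; minimum is 32.

32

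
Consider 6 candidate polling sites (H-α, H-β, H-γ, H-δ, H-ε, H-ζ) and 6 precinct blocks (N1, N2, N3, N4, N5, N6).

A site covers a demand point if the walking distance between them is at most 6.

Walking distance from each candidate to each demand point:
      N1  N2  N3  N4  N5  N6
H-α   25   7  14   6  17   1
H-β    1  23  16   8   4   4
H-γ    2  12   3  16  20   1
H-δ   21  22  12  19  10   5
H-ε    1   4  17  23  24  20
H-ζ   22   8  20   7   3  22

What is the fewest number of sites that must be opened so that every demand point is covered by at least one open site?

Coverage sets (demand points within 6 of each site):
  H-α: {N4, N6}
  H-β: {N1, N5, N6}
  H-γ: {N1, N3, N6}
  H-δ: {N6}
  H-ε: {N1, N2}
  H-ζ: {N5}
No 3 sites suffice: every size-3 union leaves at least one demand point uncovered.
But {H-α, H-β, H-γ, H-ε} covers everything, so the minimum is 4.

4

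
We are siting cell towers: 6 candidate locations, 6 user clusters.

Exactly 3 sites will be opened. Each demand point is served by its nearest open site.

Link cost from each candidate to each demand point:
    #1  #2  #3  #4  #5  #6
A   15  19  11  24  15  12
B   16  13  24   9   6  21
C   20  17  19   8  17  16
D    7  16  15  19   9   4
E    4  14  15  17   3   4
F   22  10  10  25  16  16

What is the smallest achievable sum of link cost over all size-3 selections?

Open {C, E, F}.
  #1→E 4, #2→F 10, #3→F 10, #4→C 8, #5→E 3, #6→E 4  ⇒ total 39.
Compare {B, E, F}: total 40.
Compare {A, B, E}: total 44.
No size-3 selection does better; minimum is 39.

39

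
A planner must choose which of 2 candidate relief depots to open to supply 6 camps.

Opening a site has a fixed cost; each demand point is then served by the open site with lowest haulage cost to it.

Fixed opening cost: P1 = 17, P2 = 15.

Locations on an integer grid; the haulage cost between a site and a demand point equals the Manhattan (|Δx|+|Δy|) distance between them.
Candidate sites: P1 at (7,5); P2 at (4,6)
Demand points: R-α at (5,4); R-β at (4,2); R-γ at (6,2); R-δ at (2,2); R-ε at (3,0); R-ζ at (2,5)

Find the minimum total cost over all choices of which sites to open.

Open {P2}: assign each demand point to its cheapest open site.
  R-α→P2 3, R-β→P2 4, R-γ→P2 6, R-δ→P2 6, R-ε→P2 7, R-ζ→P2 3
  haulage cost 29, fixed 15 → total 44.
Compare {P1}: haulage cost 35 + fixed 17 = 52.
Compare {P1, P2}: haulage cost 27 + fixed 32 = 59.

44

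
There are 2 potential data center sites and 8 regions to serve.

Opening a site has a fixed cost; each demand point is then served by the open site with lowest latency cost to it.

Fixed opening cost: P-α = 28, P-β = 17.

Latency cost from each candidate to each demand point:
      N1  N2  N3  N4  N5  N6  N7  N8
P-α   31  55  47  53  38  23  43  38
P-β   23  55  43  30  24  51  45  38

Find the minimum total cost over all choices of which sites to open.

Open {P-α, P-β}: assign each demand point to its cheapest open site.
  N1→P-β 23, N2→P-α 55, N3→P-β 43, N4→P-β 30, N5→P-β 24, N6→P-α 23, N7→P-α 43, N8→P-α 38
  latency cost 279, fixed 45 → total 324.
Compare {P-β}: latency cost 309 + fixed 17 = 326.
Compare {P-α}: latency cost 328 + fixed 28 = 356.

324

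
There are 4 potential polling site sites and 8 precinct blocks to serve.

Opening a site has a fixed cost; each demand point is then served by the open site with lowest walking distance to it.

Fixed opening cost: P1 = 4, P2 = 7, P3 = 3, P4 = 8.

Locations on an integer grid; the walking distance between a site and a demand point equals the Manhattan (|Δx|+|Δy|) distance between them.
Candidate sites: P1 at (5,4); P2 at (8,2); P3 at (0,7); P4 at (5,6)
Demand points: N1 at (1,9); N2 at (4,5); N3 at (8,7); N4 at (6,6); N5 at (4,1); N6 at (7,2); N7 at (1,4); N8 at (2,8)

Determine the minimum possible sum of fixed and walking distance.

36

Open {P1, P3}: assign each demand point to its cheapest open site.
  N1→P3 3, N2→P1 2, N3→P1 6, N4→P1 3, N5→P1 4, N6→P1 4, N7→P1 4, N8→P3 3
  walking distance 29, fixed 7 → total 36.
Compare {P1, P2, P3}: walking distance 25 + fixed 14 = 39.
Compare {P3, P4}: walking distance 29 + fixed 11 = 40.
Compare {P1, P3, P4}: walking distance 25 + fixed 15 = 40.
All other subsets cost ≥ 39. Minimum total cost: 36.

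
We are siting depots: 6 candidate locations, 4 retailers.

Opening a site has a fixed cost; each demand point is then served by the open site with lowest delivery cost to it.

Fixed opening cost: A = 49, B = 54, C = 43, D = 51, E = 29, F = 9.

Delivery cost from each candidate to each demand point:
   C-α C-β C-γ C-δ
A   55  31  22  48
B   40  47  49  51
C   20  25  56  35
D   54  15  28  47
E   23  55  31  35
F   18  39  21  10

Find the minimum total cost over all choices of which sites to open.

97

Open {F}: assign each demand point to its cheapest open site.
  C-α→F 18, C-β→F 39, C-γ→F 21, C-δ→F 10
  delivery cost 88, fixed 9 → total 97.
Compare {D, F}: delivery cost 64 + fixed 60 = 124.
Compare {C, F}: delivery cost 74 + fixed 52 = 126.
Compare {E, F}: delivery cost 88 + fixed 38 = 126.
All other subsets cost ≥ 124. Minimum total cost: 97.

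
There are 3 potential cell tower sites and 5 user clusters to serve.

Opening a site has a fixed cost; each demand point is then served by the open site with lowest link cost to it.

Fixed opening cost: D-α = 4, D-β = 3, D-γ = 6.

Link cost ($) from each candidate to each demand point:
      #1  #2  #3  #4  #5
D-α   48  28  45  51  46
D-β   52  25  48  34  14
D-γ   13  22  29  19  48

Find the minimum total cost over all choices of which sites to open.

106

Open {D-β, D-γ}: assign each demand point to its cheapest open site.
  #1→D-γ 13, #2→D-γ 22, #3→D-γ 29, #4→D-γ 19, #5→D-β 14
  link cost 97, fixed 9 → total 106.
Compare {D-α, D-β, D-γ}: link cost 97 + fixed 13 = 110.
Compare {D-γ}: link cost 131 + fixed 6 = 137.
Compare {D-α, D-γ}: link cost 129 + fixed 10 = 139.
All other subsets cost ≥ 110. Minimum total cost: 106.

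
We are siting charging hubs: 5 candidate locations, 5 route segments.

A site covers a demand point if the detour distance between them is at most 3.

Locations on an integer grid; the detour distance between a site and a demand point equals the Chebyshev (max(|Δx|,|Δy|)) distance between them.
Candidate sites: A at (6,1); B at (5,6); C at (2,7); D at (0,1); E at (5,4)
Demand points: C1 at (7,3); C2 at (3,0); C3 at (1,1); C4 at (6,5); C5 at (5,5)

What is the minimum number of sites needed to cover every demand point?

2

Coverage sets (demand points within 3 of each site):
  A: {C1, C2}
  B: {C1, C4, C5}
  C: {C5}
  D: {C2, C3}
  E: {C1, C4, C5}
No single site covers all 5 demand points.
But {B, D} covers everything, so the minimum is 2.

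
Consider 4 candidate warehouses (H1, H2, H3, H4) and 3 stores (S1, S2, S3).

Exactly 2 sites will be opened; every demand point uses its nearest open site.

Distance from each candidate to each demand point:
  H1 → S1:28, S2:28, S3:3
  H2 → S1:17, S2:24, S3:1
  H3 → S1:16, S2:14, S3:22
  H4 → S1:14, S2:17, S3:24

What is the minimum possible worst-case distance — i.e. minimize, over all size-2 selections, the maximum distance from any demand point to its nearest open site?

16

Open {H1, H3}.
  Farthest demand point is S1 at distance 16 (to H3); all others are ≤ 16.
With {H2, H3} the worst case is 16.
With {H1, H4} the worst case is 17.
No size-2 selection achieves below 16.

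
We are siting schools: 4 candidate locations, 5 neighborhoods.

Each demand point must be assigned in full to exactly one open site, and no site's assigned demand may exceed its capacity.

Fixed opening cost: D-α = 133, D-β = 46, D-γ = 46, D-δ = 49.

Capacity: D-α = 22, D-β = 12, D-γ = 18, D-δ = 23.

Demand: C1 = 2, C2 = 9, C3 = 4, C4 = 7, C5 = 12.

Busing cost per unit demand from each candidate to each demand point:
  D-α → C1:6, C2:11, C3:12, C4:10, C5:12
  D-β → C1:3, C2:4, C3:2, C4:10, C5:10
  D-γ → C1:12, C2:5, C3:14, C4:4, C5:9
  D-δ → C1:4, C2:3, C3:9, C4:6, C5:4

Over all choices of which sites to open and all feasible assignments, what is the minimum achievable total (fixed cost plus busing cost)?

256

Open {D-β, D-δ}; cheapest assignment that respects the capacities:
  D-β (cap 12, load 11): C3, C4 — cost 4×2 + 7×10 = 78
  D-δ (cap 23, load 23): C1, C2, C5 — cost 2×4 + 9×3 + 12×4 = 83
  Shipping 161, fixed 95 → total 256.
  Any other capacity-feasible assignment to {D-β, D-δ} ships for at least 161.
Compare {D-β, D-γ, D-δ}: its best feasible assignment gives total 258.
Compare {D-γ, D-δ}: its best feasible assignment gives total 260.
Every other set of open sites that can feasibly serve all demand totals ≥ 258 even under its best assignment. Minimum: 256.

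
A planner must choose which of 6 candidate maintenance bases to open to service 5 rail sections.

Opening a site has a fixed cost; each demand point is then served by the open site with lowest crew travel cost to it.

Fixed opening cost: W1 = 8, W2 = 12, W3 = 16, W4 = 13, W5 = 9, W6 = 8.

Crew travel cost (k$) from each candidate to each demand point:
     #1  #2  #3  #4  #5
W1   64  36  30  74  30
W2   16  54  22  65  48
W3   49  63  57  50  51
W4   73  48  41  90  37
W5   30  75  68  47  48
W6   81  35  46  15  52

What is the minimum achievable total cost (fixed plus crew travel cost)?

Open {W1, W2, W6}: assign each demand point to its cheapest open site.
  #1→W2 16, #2→W6 35, #3→W2 22, #4→W6 15, #5→W1 30
  crew travel cost 118, fixed 28 → total 146.
Compare {W1, W2, W5, W6}: crew travel cost 118 + fixed 37 = 155.
Compare {W2, W6}: crew travel cost 136 + fixed 20 = 156.
Compare {W2, W4, W6}: crew travel cost 125 + fixed 33 = 158.
All other subsets cost ≥ 155. Minimum total cost: 146.

146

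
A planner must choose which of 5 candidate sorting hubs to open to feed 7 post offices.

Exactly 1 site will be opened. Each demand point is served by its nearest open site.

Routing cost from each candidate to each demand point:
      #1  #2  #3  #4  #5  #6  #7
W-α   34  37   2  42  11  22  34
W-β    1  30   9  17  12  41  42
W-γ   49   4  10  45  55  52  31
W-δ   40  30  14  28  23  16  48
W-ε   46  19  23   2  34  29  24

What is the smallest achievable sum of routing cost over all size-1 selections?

152

Open {W-β}.
  #1→W-β 1, #2→W-β 30, #3→W-β 9, #4→W-β 17, #5→W-β 12, #6→W-β 41, #7→W-β 42  ⇒ total 152.
Compare {W-ε}: total 177.
Compare {W-α}: total 182.
No size-1 selection does better; minimum is 152.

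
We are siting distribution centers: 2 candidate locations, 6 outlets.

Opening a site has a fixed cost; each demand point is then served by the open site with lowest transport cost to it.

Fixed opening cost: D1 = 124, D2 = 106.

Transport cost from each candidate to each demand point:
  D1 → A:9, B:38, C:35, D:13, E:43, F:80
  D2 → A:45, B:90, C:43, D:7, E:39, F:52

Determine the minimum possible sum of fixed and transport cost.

Open {D1}: assign each demand point to its cheapest open site.
  A→D1 9, B→D1 38, C→D1 35, D→D1 13, E→D1 43, F→D1 80
  transport cost 218, fixed 124 → total 342.
Compare {D2}: transport cost 276 + fixed 106 = 382.
Compare {D1, D2}: transport cost 180 + fixed 230 = 410.

342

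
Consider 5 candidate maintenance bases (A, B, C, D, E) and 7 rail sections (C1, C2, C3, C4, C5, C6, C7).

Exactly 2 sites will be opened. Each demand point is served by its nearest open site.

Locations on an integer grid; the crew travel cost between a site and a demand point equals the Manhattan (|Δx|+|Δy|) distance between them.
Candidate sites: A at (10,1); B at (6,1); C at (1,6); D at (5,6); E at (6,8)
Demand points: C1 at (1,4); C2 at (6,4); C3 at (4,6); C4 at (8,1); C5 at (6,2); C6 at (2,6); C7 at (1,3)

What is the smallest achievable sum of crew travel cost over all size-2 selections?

Open {B, C}.
  C1→C 2, C2→B 3, C3→C 3, C4→B 2, C5→B 1, C6→C 1, C7→C 3  ⇒ total 15.
Compare {A, C}: total 23.
Compare {B, D}: total 23.
No size-2 selection does better; minimum is 15.

15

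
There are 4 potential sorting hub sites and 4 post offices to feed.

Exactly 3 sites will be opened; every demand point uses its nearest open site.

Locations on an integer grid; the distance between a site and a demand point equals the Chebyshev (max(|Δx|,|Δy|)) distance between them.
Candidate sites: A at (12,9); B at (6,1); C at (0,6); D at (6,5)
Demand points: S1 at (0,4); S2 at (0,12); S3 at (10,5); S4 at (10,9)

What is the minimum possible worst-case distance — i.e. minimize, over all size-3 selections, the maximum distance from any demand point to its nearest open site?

Open {A, B, C}.
  Farthest demand point is S2 at distance 6 (to C); all others are ≤ 6.
With {A, C, D} the worst case is 6.
With {B, C, D} the worst case is 6.
No size-3 selection achieves below 6.

6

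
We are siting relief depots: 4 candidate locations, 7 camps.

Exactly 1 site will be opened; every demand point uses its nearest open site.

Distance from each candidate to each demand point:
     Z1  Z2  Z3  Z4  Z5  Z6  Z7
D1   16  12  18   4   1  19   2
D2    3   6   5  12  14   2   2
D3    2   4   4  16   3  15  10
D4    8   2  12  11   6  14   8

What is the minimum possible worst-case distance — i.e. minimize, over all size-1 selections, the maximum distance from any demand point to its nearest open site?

14

Open {D2}.
  Farthest demand point is Z5 at distance 14 (to D2); all others are ≤ 14.
With {D4} the worst case is 14.
With {D3} the worst case is 16.
No size-1 selection achieves below 14.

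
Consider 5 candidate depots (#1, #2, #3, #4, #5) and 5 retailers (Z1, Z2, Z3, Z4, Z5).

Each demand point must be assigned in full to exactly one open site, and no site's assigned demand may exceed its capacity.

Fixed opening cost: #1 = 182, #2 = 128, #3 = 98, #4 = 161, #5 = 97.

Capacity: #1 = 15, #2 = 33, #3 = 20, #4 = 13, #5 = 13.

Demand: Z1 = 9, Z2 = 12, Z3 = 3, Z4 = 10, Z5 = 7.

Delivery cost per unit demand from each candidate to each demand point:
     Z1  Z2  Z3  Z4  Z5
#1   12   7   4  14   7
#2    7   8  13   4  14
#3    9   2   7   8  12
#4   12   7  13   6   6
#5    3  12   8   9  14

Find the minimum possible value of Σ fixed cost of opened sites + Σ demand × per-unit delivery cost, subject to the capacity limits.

Open {#2, #3}; cheapest assignment that respects the capacities:
  #2 (cap 33, load 26): Z1, Z4, Z5 — cost 9×7 + 10×4 + 7×14 = 201
  #3 (cap 20, load 15): Z2, Z3 — cost 12×2 + 3×7 = 45
  Shipping 246, fixed 226 → total 472.
  Any other capacity-feasible assignment to {#2, #3} ships for at least 246.
Compare {#2, #5}: its best feasible assignment gives total 510.
Compare {#2, #3, #5}: its best feasible assignment gives total 522.
Every other set of open sites that can feasibly serve all demand totals ≥ 510 even under its best assignment. Minimum: 472.

472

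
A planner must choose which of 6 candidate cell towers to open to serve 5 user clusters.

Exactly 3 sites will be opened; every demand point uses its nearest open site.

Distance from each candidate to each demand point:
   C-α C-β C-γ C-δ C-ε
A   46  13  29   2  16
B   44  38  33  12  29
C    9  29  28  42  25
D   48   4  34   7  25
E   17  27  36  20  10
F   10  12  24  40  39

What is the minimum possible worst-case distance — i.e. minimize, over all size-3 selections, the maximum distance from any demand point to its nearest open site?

24

Open {A, B, F}.
  Farthest demand point is C-γ at distance 24 (to F); all others are ≤ 24.
With {A, C, F} the worst case is 24.
With {A, D, F} the worst case is 24.
No size-3 selection achieves below 24.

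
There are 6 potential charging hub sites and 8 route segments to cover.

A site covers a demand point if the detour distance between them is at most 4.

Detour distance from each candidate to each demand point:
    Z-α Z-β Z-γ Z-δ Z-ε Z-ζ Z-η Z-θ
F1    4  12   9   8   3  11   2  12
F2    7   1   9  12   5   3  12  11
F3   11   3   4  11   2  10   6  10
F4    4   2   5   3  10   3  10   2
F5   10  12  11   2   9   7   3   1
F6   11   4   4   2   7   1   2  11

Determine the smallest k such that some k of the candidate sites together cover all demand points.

3

Coverage sets (demand points within 4 of each site):
  F1: {Z-α, Z-ε, Z-η}
  F2: {Z-β, Z-ζ}
  F3: {Z-β, Z-γ, Z-ε}
  F4: {Z-α, Z-β, Z-δ, Z-ζ, Z-θ}
  F5: {Z-δ, Z-η, Z-θ}
  F6: {Z-β, Z-γ, Z-δ, Z-ζ, Z-η}
No 2 sites suffice: every size-2 union leaves at least one demand point uncovered.
But {F1, F3, F4} covers everything, so the minimum is 3.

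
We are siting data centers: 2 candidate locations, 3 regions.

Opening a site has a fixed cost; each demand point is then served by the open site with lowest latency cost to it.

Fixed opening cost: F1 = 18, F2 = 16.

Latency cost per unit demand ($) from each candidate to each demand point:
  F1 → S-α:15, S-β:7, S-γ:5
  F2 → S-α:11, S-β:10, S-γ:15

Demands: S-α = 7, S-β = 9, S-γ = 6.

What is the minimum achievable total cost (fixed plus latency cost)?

204

Open {F1, F2}: assign each demand point to its cheapest open site.
  S-α→F2 7×11=77, S-β→F1 9×7=63, S-γ→F1 6×5=30
  latency cost 170, fixed 34 → total 204.
Compare {F1}: latency cost 198 + fixed 18 = 216.
Compare {F2}: latency cost 257 + fixed 16 = 273.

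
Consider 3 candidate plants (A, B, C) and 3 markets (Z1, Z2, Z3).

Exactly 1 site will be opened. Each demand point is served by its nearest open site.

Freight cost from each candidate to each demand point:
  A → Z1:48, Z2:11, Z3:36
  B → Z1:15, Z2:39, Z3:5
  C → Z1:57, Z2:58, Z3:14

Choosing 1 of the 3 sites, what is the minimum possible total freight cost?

Open {B}.
  Z1→B 15, Z2→B 39, Z3→B 5  ⇒ total 59.
Compare {A}: total 95.
Compare {C}: total 129.

59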